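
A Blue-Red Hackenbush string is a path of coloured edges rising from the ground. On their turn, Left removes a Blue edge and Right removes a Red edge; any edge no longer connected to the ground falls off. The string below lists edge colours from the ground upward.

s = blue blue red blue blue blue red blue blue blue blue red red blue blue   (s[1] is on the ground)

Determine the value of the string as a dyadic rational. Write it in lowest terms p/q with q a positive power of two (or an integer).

1 of 15 · b · max L 0 · min R +∞ gives 1
2 of 15 · bb · max L 1 · min R +∞ gives 2
3 of 15 · bbr · max L 1 · min R 2 gives 3/2
4 of 15 · bbrb · max L 3/2 · min R 2 gives 7/4
5 of 15 · bbrbb · max L 7/4 · min R 2 gives 15/8
6 of 15 · bbrbbb · max L 15/8 · min R 2 gives 31/16
7 of 15 · bbrbbbr · max L 15/8 · min R 31/16 gives 61/32
8 of 15 · bbrbbbrb · max L 61/32 · min R 31/16 gives 123/64
9 of 15 · bbrbbbrbb · max L 123/64 · min R 31/16 gives 247/128
10 of 15 · bbrbbbrbbb · max L 247/128 · min R 31/16 gives 495/256
11 of 15 · bbrbbbrbbbb · max L 495/256 · min R 31/16 gives 991/512
12 of 15 · bbrbbbrbbbbr · max L 495/256 · min R 991/512 gives 1981/1024
13 of 15 · bbrbbbrbbbbrr · max L 495/256 · min R 1981/1024 gives 3961/2048
14 of 15 · bbrbbbrbbbbrrb · max L 3961/2048 · min R 1981/1024 gives 7923/4096
15 of 15 · bbrbbbrbbbbrrbb · max L 7923/4096 · min R 1981/1024 gives 15847/8192

15847/8192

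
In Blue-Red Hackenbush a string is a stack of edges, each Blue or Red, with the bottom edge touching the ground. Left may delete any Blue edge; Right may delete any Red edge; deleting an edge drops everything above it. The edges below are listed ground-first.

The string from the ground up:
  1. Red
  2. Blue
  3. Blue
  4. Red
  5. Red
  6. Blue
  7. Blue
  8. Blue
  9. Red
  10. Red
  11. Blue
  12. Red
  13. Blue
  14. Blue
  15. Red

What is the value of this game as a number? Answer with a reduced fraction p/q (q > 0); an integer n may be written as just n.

Prefix values for Red Blue Blue Red Red Blue Blue Blue Red Red Blue Red Blue Blue Red via {L|R} + simplicity:
edge 1 of 15 (Red): { none | 0 } -> -1
edge 2 of 15 (Blue): { -1 | 0 } -> -1/2
edge 3 of 15 (Blue): { -1; -1/2 | 0 } -> -1/4
edge 4 of 15 (Red): { -1; -1/2 | -1/4; 0 } -> -3/8
edge 5 of 15 (Red): { -1; -1/2 | -3/8; -1/4; 0 } -> -7/16
edge 6 of 15 (Blue): { -1; -1/2; -7/16 | -3/8; -1/4; 0 } -> -13/32
edge 7 of 15 (Blue): { -1; -1/2; -7/16; -13/32 | -3/8; -1/4; 0 } -> -25/64
edge 8 of 15 (Blue): { -1; -1/2; -7/16; -13/32; -25/64 | -3/8; -1/4; 0 } -> -49/128
edge 9 of 15 (Red): { -1; -1/2; -7/16; -13/32; -25/64 | -49/128; -3/8; -1/4; 0 } -> -99/256
edge 10 of 15 (Red): { -1; -1/2; -7/16; -13/32; -25/64 | -99/256; -49/128; -3/8; -1/4; 0 } -> -199/512
edge 11 of 15 (Blue): { -1; -1/2; -7/16; -13/32; -25/64; -199/512 | -99/256; -49/128; -3/8; -1/4; 0 } -> -397/1024
edge 12 of 15 (Red): { -1; -1/2; -7/16; -13/32; -25/64; -199/512 | -397/1024; -99/256; -49/128; -3/8; -1/4; 0 } -> -795/2048
edge 13 of 15 (Blue): { -1; -1/2; -7/16; -13/32; -25/64; -199/512; -795/2048 | -397/1024; -99/256; -49/128; -3/8; -1/4; 0 } -> -1589/4096
edge 14 of 15 (Blue): { -1; -1/2; -7/16; -13/32; -25/64; -199/512; -795/2048; -1589/4096 | -397/1024; -99/256; -49/128; -3/8; -1/4; 0 } -> -3177/8192
edge 15 of 15 (Red): { -1; -1/2; -7/16; -13/32; -25/64; -199/512; -795/2048; -1589/4096 | -3177/8192; -397/1024; -99/256; -49/128; -3/8; -1/4; 0 } -> -6355/16384

-6355/16384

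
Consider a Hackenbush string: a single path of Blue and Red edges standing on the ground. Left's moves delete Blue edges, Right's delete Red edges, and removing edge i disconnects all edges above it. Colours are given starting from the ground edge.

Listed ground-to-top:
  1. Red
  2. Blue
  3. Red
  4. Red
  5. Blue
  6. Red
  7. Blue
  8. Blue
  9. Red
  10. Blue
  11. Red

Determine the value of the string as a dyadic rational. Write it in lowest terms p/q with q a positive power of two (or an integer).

-843/1024

v(R) = { ∅ | 0 } = -1
v(RB) = { -1 | 0 } = -1/2
v(RBR) = { -1 | -1/2, 0 } = -3/4
v(RBRR) = { -1 | -3/4, -1/2, 0 } = -7/8
v(RBRRB) = { -1, -7/8 | -3/4, -1/2, 0 } = -13/16
v(RBRRBR) = { -1, -7/8 | -13/16, -3/4, -1/2, 0 } = -27/32
v(RBRRBRB) = { -1, -7/8, -27/32 | -13/16, -3/4, -1/2, 0 } = -53/64
v(RBRRBRBB) = { -1, -7/8, -27/32, -53/64 | -13/16, -3/4, -1/2, 0 } = -105/128
v(RBRRBRBBR) = { -1, -7/8, -27/32, -53/64 | -105/128, -13/16, -3/4, -1/2, 0 } = -211/256
v(RBRRBRBBRB) = { -1, -7/8, -27/32, -53/64, -211/256 | -105/128, -13/16, -3/4, -1/2, 0 } = -421/512
v(RBRRBRBBRBR) = { -1, -7/8, -27/32, -53/64, -211/256 | -421/512, -105/128, -13/16, -3/4, -1/2, 0 } = -843/1024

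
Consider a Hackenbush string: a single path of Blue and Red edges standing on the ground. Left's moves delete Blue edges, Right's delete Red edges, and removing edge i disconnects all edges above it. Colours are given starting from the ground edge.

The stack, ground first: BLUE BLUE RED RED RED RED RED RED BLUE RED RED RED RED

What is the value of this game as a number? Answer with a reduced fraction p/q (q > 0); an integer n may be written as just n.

B: Left { 0 }, Right { none } -> simplest 1
BB: Left { 0; 1 }, Right { none } -> simplest 2
BBR: Left { 0; 1 }, Right { 2 } -> simplest 3/2
BBRR: Left { 0; 1 }, Right { 3/2; 2 } -> simplest 5/4
BBRRR: Left { 0; 1 }, Right { 5/4; 3/2; 2 } -> simplest 9/8
BBRRRR: Left { 0; 1 }, Right { 9/8; 5/4; 3/2; 2 } -> simplest 17/16
BBRRRRR: Left { 0; 1 }, Right { 17/16; 9/8; 5/4; 3/2; 2 } -> simplest 33/32
BBRRRRRR: Left { 0; 1 }, Right { 33/32; 17/16; 9/8; 5/4; 3/2; 2 } -> simplest 65/64
BBRRRRRRB: Left { 0; 1; 65/64 }, Right { 33/32; 17/16; 9/8; 5/4; 3/2; 2 } -> simplest 131/128
BBRRRRRRBR: Left { 0; 1; 65/64 }, Right { 131/128; 33/32; 17/16; 9/8; 5/4; 3/2; 2 } -> simplest 261/256
BBRRRRRRBRR: Left { 0; 1; 65/64 }, Right { 261/256; 131/128; 33/32; 17/16; 9/8; 5/4; 3/2; 2 } -> simplest 521/512
BBRRRRRRBRRR: Left { 0; 1; 65/64 }, Right { 521/512; 261/256; 131/128; 33/32; 17/16; 9/8; 5/4; 3/2; 2 } -> simplest 1041/1024
BBRRRRRRBRRRR: Left { 0; 1; 65/64 }, Right { 1041/1024; 521/512; 261/256; 131/128; 33/32; 17/16; 9/8; 5/4; 3/2; 2 } -> simplest 2081/2048

2081/2048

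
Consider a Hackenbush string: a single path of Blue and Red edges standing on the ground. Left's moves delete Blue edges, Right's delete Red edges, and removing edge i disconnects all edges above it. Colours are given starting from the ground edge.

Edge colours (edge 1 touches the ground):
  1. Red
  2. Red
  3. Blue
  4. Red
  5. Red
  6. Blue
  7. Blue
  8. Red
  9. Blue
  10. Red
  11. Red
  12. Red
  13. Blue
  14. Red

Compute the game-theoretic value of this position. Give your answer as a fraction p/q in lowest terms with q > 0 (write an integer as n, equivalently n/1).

Recurse on prefixes of the 14-edge string Red Red Blue Red Red Blue Blue Red Blue Red Red Red Blue Red:
value_1 [R]  L=[·]  R=[0]  ⇒ -1
value_2 [RR]  L=[·]  R=[-1; 0]  ⇒ -2
value_3 [RRB]  L=[-2]  R=[-1; 0]  ⇒ -3/2
value_4 [RRBR]  L=[-2]  R=[-3/2; -1; 0]  ⇒ -7/4
value_5 [RRBRR]  L=[-2]  R=[-7/4; -3/2; -1; 0]  ⇒ -15/8
value_6 [RRBRRB]  L=[-2; -15/8]  R=[-7/4; -3/2; -1; 0]  ⇒ -29/16
value_7 [RRBRRBB]  L=[-2; -15/8; -29/16]  R=[-7/4; -3/2; -1; 0]  ⇒ -57/32
value_8 [RRBRRBBR]  L=[-2; -15/8; -29/16]  R=[-57/32; -7/4; -3/2; -1; 0]  ⇒ -115/64
value_9 [RRBRRBBRB]  L=[-2; -15/8; -29/16; -115/64]  R=[-57/32; -7/4; -3/2; -1; 0]  ⇒ -229/128
value_10 [RRBRRBBRBR]  L=[-2; -15/8; -29/16; -115/64]  R=[-229/128; -57/32; -7/4; -3/2; -1; 0]  ⇒ -459/256
value_11 [RRBRRBBRBRR]  L=[-2; -15/8; -29/16; -115/64]  R=[-459/256; -229/128; -57/32; -7/4; -3/2; -1; 0]  ⇒ -919/512
value_12 [RRBRRBBRBRRR]  L=[-2; -15/8; -29/16; -115/64]  R=[-919/512; -459/256; -229/128; -57/32; -7/4; -3/2; -1; 0]  ⇒ -1839/1024
value_13 [RRBRRBBRBRRRB]  L=[-2; -15/8; -29/16; -115/64; -1839/1024]  R=[-919/512; -459/256; -229/128; -57/32; -7/4; -3/2; -1; 0]  ⇒ -3677/2048
value_14 [RRBRRBBRBRRRBR]  L=[-2; -15/8; -29/16; -115/64; -1839/1024]  R=[-3677/2048; -919/512; -459/256; -229/128; -57/32; -7/4; -3/2; -1; 0]  ⇒ -7355/4096

-7355/4096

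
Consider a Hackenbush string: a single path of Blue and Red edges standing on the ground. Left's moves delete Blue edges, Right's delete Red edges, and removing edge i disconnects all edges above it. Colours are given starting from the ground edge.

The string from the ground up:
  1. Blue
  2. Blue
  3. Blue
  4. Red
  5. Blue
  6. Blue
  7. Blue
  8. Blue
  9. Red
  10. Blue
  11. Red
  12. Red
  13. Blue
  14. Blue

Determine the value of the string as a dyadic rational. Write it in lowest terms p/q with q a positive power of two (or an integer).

6055/2048

1 of 14 · B · max L 0 · min R +∞ gives 1
2 of 14 · BB · max L 1 · min R +∞ gives 2
3 of 14 · BBB · max L 2 · min R +∞ gives 3
4 of 14 · BBBR · max L 2 · min R 3 gives 5/2
5 of 14 · BBBRB · max L 5/2 · min R 3 gives 11/4
6 of 14 · BBBRBB · max L 11/4 · min R 3 gives 23/8
7 of 14 · BBBRBBB · max L 23/8 · min R 3 gives 47/16
8 of 14 · BBBRBBBB · max L 47/16 · min R 3 gives 95/32
9 of 14 · BBBRBBBBR · max L 47/16 · min R 95/32 gives 189/64
10 of 14 · BBBRBBBBRB · max L 189/64 · min R 95/32 gives 379/128
11 of 14 · BBBRBBBBRBR · max L 189/64 · min R 379/128 gives 757/256
12 of 14 · BBBRBBBBRBRR · max L 189/64 · min R 757/256 gives 1513/512
13 of 14 · BBBRBBBBRBRRB · max L 1513/512 · min R 757/256 gives 3027/1024
14 of 14 · BBBRBBBBRBRRBB · max L 3027/1024 · min R 757/256 gives 6055/2048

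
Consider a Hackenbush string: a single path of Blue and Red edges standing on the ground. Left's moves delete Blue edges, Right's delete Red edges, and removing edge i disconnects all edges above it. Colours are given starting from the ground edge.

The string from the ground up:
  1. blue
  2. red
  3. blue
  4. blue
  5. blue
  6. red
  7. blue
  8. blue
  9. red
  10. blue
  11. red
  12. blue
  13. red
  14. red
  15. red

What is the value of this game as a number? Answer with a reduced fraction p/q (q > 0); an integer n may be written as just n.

15185/16384

Recurse on prefixes of the 15-edge string blue red blue blue blue red blue blue red blue red blue red red red:
1 of 15 · b · max L 0 · min R +∞ -> 1
2 of 15 · br · max L 0 · min R 1 -> 1/2
3 of 15 · brb · max L 1/2 · min R 1 -> 3/4
4 of 15 · brbb · max L 3/4 · min R 1 -> 7/8
5 of 15 · brbbb · max L 7/8 · min R 1 -> 15/16
6 of 15 · brbbbr · max L 7/8 · min R 15/16 -> 29/32
7 of 15 · brbbbrb · max L 29/32 · min R 15/16 -> 59/64
8 of 15 · brbbbrbb · max L 59/64 · min R 15/16 -> 119/128
9 of 15 · brbbbrbbr · max L 59/64 · min R 119/128 -> 237/256
10 of 15 · brbbbrbbrb · max L 237/256 · min R 119/128 -> 475/512
11 of 15 · brbbbrbbrbr · max L 237/256 · min R 475/512 -> 949/1024
12 of 15 · brbbbrbbrbrb · max L 949/1024 · min R 475/512 -> 1899/2048
13 of 15 · brbbbrbbrbrbr · max L 949/1024 · min R 1899/2048 -> 3797/4096
14 of 15 · brbbbrbbrbrbrr · max L 949/1024 · min R 3797/4096 -> 7593/8192
15 of 15 · brbbbrbbrbrbrrr · max L 949/1024 · min R 7593/8192 -> 15185/16384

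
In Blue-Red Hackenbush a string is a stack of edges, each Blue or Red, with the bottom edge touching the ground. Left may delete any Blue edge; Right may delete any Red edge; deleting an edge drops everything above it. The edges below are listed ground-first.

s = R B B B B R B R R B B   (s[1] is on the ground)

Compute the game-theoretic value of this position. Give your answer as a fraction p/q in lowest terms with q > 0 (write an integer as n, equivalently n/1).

Prefix values for R B B B B R B R R B B via {L|R} + simplicity:
edge 1 of 11 (R): { none | 0 } ⇒ -1
edge 2 of 11 (B): { -1 | 0 } ⇒ -1/2
edge 3 of 11 (B): { -1, -1/2 | 0 } ⇒ -1/4
edge 4 of 11 (B): { -1, -1/2, -1/4 | 0 } ⇒ -1/8
edge 5 of 11 (B): { -1, -1/2, -1/4, -1/8 | 0 } ⇒ -1/16
edge 6 of 11 (R): { -1, -1/2, -1/4, -1/8 | -1/16, 0 } ⇒ -3/32
edge 7 of 11 (B): { -1, -1/2, -1/4, -1/8, -3/32 | -1/16, 0 } ⇒ -5/64
edge 8 of 11 (R): { -1, -1/2, -1/4, -1/8, -3/32 | -5/64, -1/16, 0 } ⇒ -11/128
edge 9 of 11 (R): { -1, -1/2, -1/4, -1/8, -3/32 | -11/128, -5/64, -1/16, 0 } ⇒ -23/256
edge 10 of 11 (B): { -1, -1/2, -1/4, -1/8, -3/32, -23/256 | -11/128, -5/64, -1/16, 0 } ⇒ -45/512
edge 11 of 11 (B): { -1, -1/2, -1/4, -1/8, -3/32, -23/256, -45/512 | -11/128, -5/64, -1/16, 0 } ⇒ -89/1024

-89/1024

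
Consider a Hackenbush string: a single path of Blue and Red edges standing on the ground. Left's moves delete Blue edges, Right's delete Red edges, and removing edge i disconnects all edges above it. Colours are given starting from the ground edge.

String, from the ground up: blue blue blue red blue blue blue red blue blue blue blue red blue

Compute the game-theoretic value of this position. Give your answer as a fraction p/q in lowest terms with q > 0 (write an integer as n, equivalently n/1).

6011/2048

Recurse on prefixes of the 14-edge string blue blue blue red blue blue blue red blue blue blue blue red blue:
value(b) = { 0 | — } ⇒ 1
value(bb) = { 0,1 | — } ⇒ 2
value(bbb) = { 0,1,2 | — } ⇒ 3
value(bbbr) = { 0,1,2 | 3 } ⇒ 5/2
value(bbbrb) = { 0,1,2,5/2 | 3 } ⇒ 11/4
value(bbbrbb) = { 0,1,2,5/2,11/4 | 3 } ⇒ 23/8
value(bbbrbbb) = { 0,1,2,5/2,11/4,23/8 | 3 } ⇒ 47/16
value(bbbrbbbr) = { 0,1,2,5/2,11/4,23/8 | 47/16,3 } ⇒ 93/32
value(bbbrbbbrb) = { 0,1,2,5/2,11/4,23/8,93/32 | 47/16,3 } ⇒ 187/64
value(bbbrbbbrbb) = { 0,1,2,5/2,11/4,23/8,93/32,187/64 | 47/16,3 } ⇒ 375/128
value(bbbrbbbrbbb) = { 0,1,2,5/2,11/4,23/8,93/32,187/64,375/128 | 47/16,3 } ⇒ 751/256
value(bbbrbbbrbbbb) = { 0,1,2,5/2,11/4,23/8,93/32,187/64,375/128,751/256 | 47/16,3 } ⇒ 1503/512
value(bbbrbbbrbbbbr) = { 0,1,2,5/2,11/4,23/8,93/32,187/64,375/128,751/256 | 1503/512,47/16,3 } ⇒ 3005/1024
value(bbbrbbbrbbbbrb) = { 0,1,2,5/2,11/4,23/8,93/32,187/64,375/128,751/256,3005/1024 | 1503/512,47/16,3 } ⇒ 6011/2048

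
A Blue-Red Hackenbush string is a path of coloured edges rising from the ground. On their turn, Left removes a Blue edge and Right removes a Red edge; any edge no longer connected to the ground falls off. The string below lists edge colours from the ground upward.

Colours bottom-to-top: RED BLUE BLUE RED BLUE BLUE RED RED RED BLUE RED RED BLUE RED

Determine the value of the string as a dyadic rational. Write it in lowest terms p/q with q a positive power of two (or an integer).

-2523/8192

R: Left { ∅ }, Right { 0 } -> simplest -1
RB: Left { -1 }, Right { 0 } -> simplest -1/2
RBB: Left { -1; -1/2 }, Right { 0 } -> simplest -1/4
RBBR: Left { -1; -1/2 }, Right { -1/4; 0 } -> simplest -3/8
RBBRB: Left { -1; -1/2; -3/8 }, Right { -1/4; 0 } -> simplest -5/16
RBBRBB: Left { -1; -1/2; -3/8; -5/16 }, Right { -1/4; 0 } -> simplest -9/32
RBBRBBR: Left { -1; -1/2; -3/8; -5/16 }, Right { -9/32; -1/4; 0 } -> simplest -19/64
RBBRBBRR: Left { -1; -1/2; -3/8; -5/16 }, Right { -19/64; -9/32; -1/4; 0 } -> simplest -39/128
RBBRBBRRR: Left { -1; -1/2; -3/8; -5/16 }, Right { -39/128; -19/64; -9/32; -1/4; 0 } -> simplest -79/256
RBBRBBRRRB: Left { -1; -1/2; -3/8; -5/16; -79/256 }, Right { -39/128; -19/64; -9/32; -1/4; 0 } -> simplest -157/512
RBBRBBRRRBR: Left { -1; -1/2; -3/8; -5/16; -79/256 }, Right { -157/512; -39/128; -19/64; -9/32; -1/4; 0 } -> simplest -315/1024
RBBRBBRRRBRR: Left { -1; -1/2; -3/8; -5/16; -79/256 }, Right { -315/1024; -157/512; -39/128; -19/64; -9/32; -1/4; 0 } -> simplest -631/2048
RBBRBBRRRBRRB: Left { -1; -1/2; -3/8; -5/16; -79/256; -631/2048 }, Right { -315/1024; -157/512; -39/128; -19/64; -9/32; -1/4; 0 } -> simplest -1261/4096
RBBRBBRRRBRRBR: Left { -1; -1/2; -3/8; -5/16; -79/256; -631/2048 }, Right { -1261/4096; -315/1024; -157/512; -39/128; -19/64; -9/32; -1/4; 0 } -> simplest -2523/8192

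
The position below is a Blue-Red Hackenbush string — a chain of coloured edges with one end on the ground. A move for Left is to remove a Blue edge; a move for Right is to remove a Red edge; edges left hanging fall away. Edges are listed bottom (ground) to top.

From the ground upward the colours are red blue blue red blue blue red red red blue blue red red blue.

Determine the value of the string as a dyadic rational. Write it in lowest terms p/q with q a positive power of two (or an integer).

-2509/8192

Prefix values for red blue blue red blue blue red red red blue blue red red blue via {L|R} + simplicity:
r: Left {  }, Right { 0 } — simplest -1
rb: Left { -1 }, Right { 0 } — simplest -1/2
rbb: Left { -1 -1/2 }, Right { 0 } — simplest -1/4
rbbr: Left { -1 -1/2 }, Right { -1/4 0 } — simplest -3/8
rbbrb: Left { -1 -1/2 -3/8 }, Right { -1/4 0 } — simplest -5/16
rbbrbb: Left { -1 -1/2 -3/8 -5/16 }, Right { -1/4 0 } — simplest -9/32
rbbrbbr: Left { -1 -1/2 -3/8 -5/16 }, Right { -9/32 -1/4 0 } — simplest -19/64
rbbrbbrr: Left { -1 -1/2 -3/8 -5/16 }, Right { -19/64 -9/32 -1/4 0 } — simplest -39/128
rbbrbbrrr: Left { -1 -1/2 -3/8 -5/16 }, Right { -39/128 -19/64 -9/32 -1/4 0 } — simplest -79/256
rbbrbbrrrb: Left { -1 -1/2 -3/8 -5/16 -79/256 }, Right { -39/128 -19/64 -9/32 -1/4 0 } — simplest -157/512
rbbrbbrrrbb: Left { -1 -1/2 -3/8 -5/16 -79/256 -157/512 }, Right { -39/128 -19/64 -9/32 -1/4 0 } — simplest -313/1024
rbbrbbrrrbbr: Left { -1 -1/2 -3/8 -5/16 -79/256 -157/512 }, Right { -313/1024 -39/128 -19/64 -9/32 -1/4 0 } — simplest -627/2048
rbbrbbrrrbbrr: Left { -1 -1/2 -3/8 -5/16 -79/256 -157/512 }, Right { -627/2048 -313/1024 -39/128 -19/64 -9/32 -1/4 0 } — simplest -1255/4096
rbbrbbrrrbbrrb: Left { -1 -1/2 -3/8 -5/16 -79/256 -157/512 -1255/4096 }, Right { -627/2048 -313/1024 -39/128 -19/64 -9/32 -1/4 0 } — simplest -2509/8192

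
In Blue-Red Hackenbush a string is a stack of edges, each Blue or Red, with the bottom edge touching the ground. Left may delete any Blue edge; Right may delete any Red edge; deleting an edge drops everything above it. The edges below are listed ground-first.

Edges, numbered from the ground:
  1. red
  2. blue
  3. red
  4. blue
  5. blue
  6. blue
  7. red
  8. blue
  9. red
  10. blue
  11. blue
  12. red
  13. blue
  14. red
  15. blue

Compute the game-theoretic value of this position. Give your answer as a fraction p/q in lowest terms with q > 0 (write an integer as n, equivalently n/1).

G_1 [r]  L=[none]  R=[0]  = -1
G_2 [rb]  L=[-1]  R=[0]  = -1/2
G_3 [rbr]  L=[-1]  R=[-1/2 0]  = -3/4
G_4 [rbrb]  L=[-1 -3/4]  R=[-1/2 0]  = -5/8
G_5 [rbrbb]  L=[-1 -3/4 -5/8]  R=[-1/2 0]  = -9/16
G_6 [rbrbbb]  L=[-1 -3/4 -5/8 -9/16]  R=[-1/2 0]  = -17/32
G_7 [rbrbbbr]  L=[-1 -3/4 -5/8 -9/16]  R=[-17/32 -1/2 0]  = -35/64
G_8 [rbrbbbrb]  L=[-1 -3/4 -5/8 -9/16 -35/64]  R=[-17/32 -1/2 0]  = -69/128
G_9 [rbrbbbrbr]  L=[-1 -3/4 -5/8 -9/16 -35/64]  R=[-69/128 -17/32 -1/2 0]  = -139/256
G_10 [rbrbbbrbrb]  L=[-1 -3/4 -5/8 -9/16 -35/64 -139/256]  R=[-69/128 -17/32 -1/2 0]  = -277/512
G_11 [rbrbbbrbrbb]  L=[-1 -3/4 -5/8 -9/16 -35/64 -139/256 -277/512]  R=[-69/128 -17/32 -1/2 0]  = -553/1024
G_12 [rbrbbbrbrbbr]  L=[-1 -3/4 -5/8 -9/16 -35/64 -139/256 -277/512]  R=[-553/1024 -69/128 -17/32 -1/2 0]  = -1107/2048
G_13 [rbrbbbrbrbbrb]  L=[-1 -3/4 -5/8 -9/16 -35/64 -139/256 -277/512 -1107/2048]  R=[-553/1024 -69/128 -17/32 -1/2 0]  = -2213/4096
G_14 [rbrbbbrbrbbrbr]  L=[-1 -3/4 -5/8 -9/16 -35/64 -139/256 -277/512 -1107/2048]  R=[-2213/4096 -553/1024 -69/128 -17/32 -1/2 0]  = -4427/8192
G_15 [rbrbbbrbrbbrbrb]  L=[-1 -3/4 -5/8 -9/16 -35/64 -139/256 -277/512 -1107/2048 -4427/8192]  R=[-2213/4096 -553/1024 -69/128 -17/32 -1/2 0]  = -8853/16384

-8853/16384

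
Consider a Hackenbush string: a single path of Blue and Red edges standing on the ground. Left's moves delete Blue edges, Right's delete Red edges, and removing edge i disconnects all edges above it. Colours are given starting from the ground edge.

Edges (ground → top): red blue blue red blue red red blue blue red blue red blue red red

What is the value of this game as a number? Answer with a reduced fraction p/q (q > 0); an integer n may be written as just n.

Recurse on prefixes of the 15-edge string red blue blue red blue red red blue blue red blue red blue red red:
1 of 15 · r · max L −∞ · min R 0 => -1
2 of 15 · rb · max L -1 · min R 0 => -1/2
3 of 15 · rbb · max L -1/2 · min R 0 => -1/4
4 of 15 · rbbr · max L -1/2 · min R -1/4 => -3/8
5 of 15 · rbbrb · max L -3/8 · min R -1/4 => -5/16
6 of 15 · rbbrbr · max L -3/8 · min R -5/16 => -11/32
7 of 15 · rbbrbrr · max L -3/8 · min R -11/32 => -23/64
8 of 15 · rbbrbrrb · max L -23/64 · min R -11/32 => -45/128
9 of 15 · rbbrbrrbb · max L -45/128 · min R -11/32 => -89/256
10 of 15 · rbbrbrrbbr · max L -45/128 · min R -89/256 => -179/512
11 of 15 · rbbrbrrbbrb · max L -179/512 · min R -89/256 => -357/1024
12 of 15 · rbbrbrrbbrbr · max L -179/512 · min R -357/1024 => -715/2048
13 of 15 · rbbrbrrbbrbrb · max L -715/2048 · min R -357/1024 => -1429/4096
14 of 15 · rbbrbrrbbrbrbr · max L -715/2048 · min R -1429/4096 => -2859/8192
15 of 15 · rbbrbrrbbrbrbrr · max L -715/2048 · min R -2859/8192 => -5719/16384

-5719/16384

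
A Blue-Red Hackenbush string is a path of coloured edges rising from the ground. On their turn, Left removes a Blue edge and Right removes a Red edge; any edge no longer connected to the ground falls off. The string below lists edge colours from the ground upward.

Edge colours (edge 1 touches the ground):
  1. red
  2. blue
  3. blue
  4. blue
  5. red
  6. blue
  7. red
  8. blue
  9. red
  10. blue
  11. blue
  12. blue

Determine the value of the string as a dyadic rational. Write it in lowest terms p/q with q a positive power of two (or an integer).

-337/2048

r: Left { · }, Right { 0 } → simplest -1
rb: Left { -1 }, Right { 0 } → simplest -1/2
rbb: Left { -1,-1/2 }, Right { 0 } → simplest -1/4
rbbb: Left { -1,-1/2,-1/4 }, Right { 0 } → simplest -1/8
rbbbr: Left { -1,-1/2,-1/4 }, Right { -1/8,0 } → simplest -3/16
rbbbrb: Left { -1,-1/2,-1/4,-3/16 }, Right { -1/8,0 } → simplest -5/32
rbbbrbr: Left { -1,-1/2,-1/4,-3/16 }, Right { -5/32,-1/8,0 } → simplest -11/64
rbbbrbrb: Left { -1,-1/2,-1/4,-3/16,-11/64 }, Right { -5/32,-1/8,0 } → simplest -21/128
rbbbrbrbr: Left { -1,-1/2,-1/4,-3/16,-11/64 }, Right { -21/128,-5/32,-1/8,0 } → simplest -43/256
rbbbrbrbrb: Left { -1,-1/2,-1/4,-3/16,-11/64,-43/256 }, Right { -21/128,-5/32,-1/8,0 } → simplest -85/512
rbbbrbrbrbb: Left { -1,-1/2,-1/4,-3/16,-11/64,-43/256,-85/512 }, Right { -21/128,-5/32,-1/8,0 } → simplest -169/1024
rbbbrbrbrbbb: Left { -1,-1/2,-1/4,-3/16,-11/64,-43/256,-85/512,-169/1024 }, Right { -21/128,-5/32,-1/8,0 } → simplest -337/2048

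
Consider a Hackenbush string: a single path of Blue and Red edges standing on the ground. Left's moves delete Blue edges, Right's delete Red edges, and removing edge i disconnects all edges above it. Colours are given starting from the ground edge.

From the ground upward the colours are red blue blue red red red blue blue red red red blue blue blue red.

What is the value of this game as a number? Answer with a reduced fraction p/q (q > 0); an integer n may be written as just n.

-7395/16384

Prefix values for red blue blue red red red blue blue red red red blue blue blue red via {L|R} + simplicity:
value_1 [r]  L=[·]  R=[0]  → -1
value_2 [rb]  L=[-1]  R=[0]  → -1/2
value_3 [rbb]  L=[-1 -1/2]  R=[0]  → -1/4
value_4 [rbbr]  L=[-1 -1/2]  R=[-1/4 0]  → -3/8
value_5 [rbbrr]  L=[-1 -1/2]  R=[-3/8 -1/4 0]  → -7/16
value_6 [rbbrrr]  L=[-1 -1/2]  R=[-7/16 -3/8 -1/4 0]  → -15/32
value_7 [rbbrrrb]  L=[-1 -1/2 -15/32]  R=[-7/16 -3/8 -1/4 0]  → -29/64
value_8 [rbbrrrbb]  L=[-1 -1/2 -15/32 -29/64]  R=[-7/16 -3/8 -1/4 0]  → -57/128
value_9 [rbbrrrbbr]  L=[-1 -1/2 -15/32 -29/64]  R=[-57/128 -7/16 -3/8 -1/4 0]  → -115/256
value_10 [rbbrrrbbrr]  L=[-1 -1/2 -15/32 -29/64]  R=[-115/256 -57/128 -7/16 -3/8 -1/4 0]  → -231/512
value_11 [rbbrrrbbrrr]  L=[-1 -1/2 -15/32 -29/64]  R=[-231/512 -115/256 -57/128 -7/16 -3/8 -1/4 0]  → -463/1024
value_12 [rbbrrrbbrrrb]  L=[-1 -1/2 -15/32 -29/64 -463/1024]  R=[-231/512 -115/256 -57/128 -7/16 -3/8 -1/4 0]  → -925/2048
value_13 [rbbrrrbbrrrbb]  L=[-1 -1/2 -15/32 -29/64 -463/1024 -925/2048]  R=[-231/512 -115/256 -57/128 -7/16 -3/8 -1/4 0]  → -1849/4096
value_14 [rbbrrrbbrrrbbb]  L=[-1 -1/2 -15/32 -29/64 -463/1024 -925/2048 -1849/4096]  R=[-231/512 -115/256 -57/128 -7/16 -3/8 -1/4 0]  → -3697/8192
value_15 [rbbrrrbbrrrbbbr]  L=[-1 -1/2 -15/32 -29/64 -463/1024 -925/2048 -1849/4096]  R=[-3697/8192 -231/512 -115/256 -57/128 -7/16 -3/8 -1/4 0]  → -7395/16384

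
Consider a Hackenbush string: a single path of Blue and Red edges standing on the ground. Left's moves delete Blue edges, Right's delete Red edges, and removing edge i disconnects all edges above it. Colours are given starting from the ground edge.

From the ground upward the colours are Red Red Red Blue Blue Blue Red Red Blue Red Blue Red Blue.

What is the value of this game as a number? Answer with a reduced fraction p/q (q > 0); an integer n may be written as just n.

Prefix values for Red Red Red Blue Blue Blue Red Red Blue Red Blue Red Blue via {L|R} + simplicity:
value(R) = { (no moves) | 0 } — -1
value(RR) = { (no moves) | -1; 0 } — -2
value(RRR) = { (no moves) | -2; -1; 0 } — -3
value(RRRB) = { -3 | -2; -1; 0 } — -5/2
value(RRRBB) = { -3; -5/2 | -2; -1; 0 } — -9/4
value(RRRBBB) = { -3; -5/2; -9/4 | -2; -1; 0 } — -17/8
value(RRRBBBR) = { -3; -5/2; -9/4 | -17/8; -2; -1; 0 } — -35/16
value(RRRBBBRR) = { -3; -5/2; -9/4 | -35/16; -17/8; -2; -1; 0 } — -71/32
value(RRRBBBRRB) = { -3; -5/2; -9/4; -71/32 | -35/16; -17/8; -2; -1; 0 } — -141/64
value(RRRBBBRRBR) = { -3; -5/2; -9/4; -71/32 | -141/64; -35/16; -17/8; -2; -1; 0 } — -283/128
value(RRRBBBRRBRB) = { -3; -5/2; -9/4; -71/32; -283/128 | -141/64; -35/16; -17/8; -2; -1; 0 } — -565/256
value(RRRBBBRRBRBR) = { -3; -5/2; -9/4; -71/32; -283/128 | -565/256; -141/64; -35/16; -17/8; -2; -1; 0 } — -1131/512
value(RRRBBBRRBRBRB) = { -3; -5/2; -9/4; -71/32; -283/128; -1131/512 | -565/256; -141/64; -35/16; -17/8; -2; -1; 0 } — -2261/1024

-2261/1024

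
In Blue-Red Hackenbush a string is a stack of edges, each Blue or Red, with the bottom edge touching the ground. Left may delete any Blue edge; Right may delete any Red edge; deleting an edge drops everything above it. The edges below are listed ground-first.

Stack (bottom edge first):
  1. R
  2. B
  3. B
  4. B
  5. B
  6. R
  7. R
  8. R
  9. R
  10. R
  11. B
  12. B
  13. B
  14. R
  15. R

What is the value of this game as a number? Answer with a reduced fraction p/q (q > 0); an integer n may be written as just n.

-1991/16384

Prefix values for R B B B B R R R R R B B B R R via {L|R} + simplicity:
G_1 [R]  L=[(no moves)]  R=[0]  -> -1
G_2 [RB]  L=[-1]  R=[0]  -> -1/2
G_3 [RBB]  L=[-1; -1/2]  R=[0]  -> -1/4
G_4 [RBBB]  L=[-1; -1/2; -1/4]  R=[0]  -> -1/8
G_5 [RBBBB]  L=[-1; -1/2; -1/4; -1/8]  R=[0]  -> -1/16
G_6 [RBBBBR]  L=[-1; -1/2; -1/4; -1/8]  R=[-1/16; 0]  -> -3/32
G_7 [RBBBBRR]  L=[-1; -1/2; -1/4; -1/8]  R=[-3/32; -1/16; 0]  -> -7/64
G_8 [RBBBBRRR]  L=[-1; -1/2; -1/4; -1/8]  R=[-7/64; -3/32; -1/16; 0]  -> -15/128
G_9 [RBBBBRRRR]  L=[-1; -1/2; -1/4; -1/8]  R=[-15/128; -7/64; -3/32; -1/16; 0]  -> -31/256
G_10 [RBBBBRRRRR]  L=[-1; -1/2; -1/4; -1/8]  R=[-31/256; -15/128; -7/64; -3/32; -1/16; 0]  -> -63/512
G_11 [RBBBBRRRRRB]  L=[-1; -1/2; -1/4; -1/8; -63/512]  R=[-31/256; -15/128; -7/64; -3/32; -1/16; 0]  -> -125/1024
G_12 [RBBBBRRRRRBB]  L=[-1; -1/2; -1/4; -1/8; -63/512; -125/1024]  R=[-31/256; -15/128; -7/64; -3/32; -1/16; 0]  -> -249/2048
G_13 [RBBBBRRRRRBBB]  L=[-1; -1/2; -1/4; -1/8; -63/512; -125/1024; -249/2048]  R=[-31/256; -15/128; -7/64; -3/32; -1/16; 0]  -> -497/4096
G_14 [RBBBBRRRRRBBBR]  L=[-1; -1/2; -1/4; -1/8; -63/512; -125/1024; -249/2048]  R=[-497/4096; -31/256; -15/128; -7/64; -3/32; -1/16; 0]  -> -995/8192
G_15 [RBBBBRRRRRBBBRR]  L=[-1; -1/2; -1/4; -1/8; -63/512; -125/1024; -249/2048]  R=[-995/8192; -497/4096; -31/256; -15/128; -7/64; -3/32; -1/16; 0]  -> -1991/16384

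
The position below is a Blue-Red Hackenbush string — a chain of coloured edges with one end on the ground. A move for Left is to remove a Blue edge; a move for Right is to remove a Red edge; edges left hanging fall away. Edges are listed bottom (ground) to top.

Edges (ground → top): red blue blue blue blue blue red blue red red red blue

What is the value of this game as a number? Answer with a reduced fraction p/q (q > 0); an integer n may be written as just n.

val_1 [r]  L=[(no moves)]  R=[0]  ⇒ -1
val_2 [rb]  L=[-1]  R=[0]  ⇒ -1/2
val_3 [rbb]  L=[-1; -1/2]  R=[0]  ⇒ -1/4
val_4 [rbbb]  L=[-1; -1/2; -1/4]  R=[0]  ⇒ -1/8
val_5 [rbbbb]  L=[-1; -1/2; -1/4; -1/8]  R=[0]  ⇒ -1/16
val_6 [rbbbbb]  L=[-1; -1/2; -1/4; -1/8; -1/16]  R=[0]  ⇒ -1/32
val_7 [rbbbbbr]  L=[-1; -1/2; -1/4; -1/8; -1/16]  R=[-1/32; 0]  ⇒ -3/64
val_8 [rbbbbbrb]  L=[-1; -1/2; -1/4; -1/8; -1/16; -3/64]  R=[-1/32; 0]  ⇒ -5/128
val_9 [rbbbbbrbr]  L=[-1; -1/2; -1/4; -1/8; -1/16; -3/64]  R=[-5/128; -1/32; 0]  ⇒ -11/256
val_10 [rbbbbbrbrr]  L=[-1; -1/2; -1/4; -1/8; -1/16; -3/64]  R=[-11/256; -5/128; -1/32; 0]  ⇒ -23/512
val_11 [rbbbbbrbrrr]  L=[-1; -1/2; -1/4; -1/8; -1/16; -3/64]  R=[-23/512; -11/256; -5/128; -1/32; 0]  ⇒ -47/1024
val_12 [rbbbbbrbrrrb]  L=[-1; -1/2; -1/4; -1/8; -1/16; -3/64; -47/1024]  R=[-23/512; -11/256; -5/128; -1/32; 0]  ⇒ -93/2048

-93/2048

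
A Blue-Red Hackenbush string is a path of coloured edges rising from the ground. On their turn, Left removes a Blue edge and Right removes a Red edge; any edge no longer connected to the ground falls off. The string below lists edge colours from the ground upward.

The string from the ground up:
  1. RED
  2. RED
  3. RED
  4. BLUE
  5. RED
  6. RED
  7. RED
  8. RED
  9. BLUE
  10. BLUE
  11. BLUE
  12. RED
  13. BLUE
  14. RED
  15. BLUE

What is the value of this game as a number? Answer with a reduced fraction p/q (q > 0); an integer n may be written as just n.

Build v(s[:k]) for k = 1..15, string s = RED RED RED BLUE RED RED RED RED BLUE BLUE BLUE RED BLUE RED BLUE.
1 of 15 · R · max L −∞ · min R 0 => -1
2 of 15 · RR · max L −∞ · min R -1 => -2
3 of 15 · RRR · max L −∞ · min R -2 => -3
4 of 15 · RRRB · max L -3 · min R -2 => -5/2
5 of 15 · RRRBR · max L -3 · min R -5/2 => -11/4
6 of 15 · RRRBRR · max L -3 · min R -11/4 => -23/8
7 of 15 · RRRBRRR · max L -3 · min R -23/8 => -47/16
8 of 15 · RRRBRRRR · max L -3 · min R -47/16 => -95/32
9 of 15 · RRRBRRRRB · max L -95/32 · min R -47/16 => -189/64
10 of 15 · RRRBRRRRBB · max L -189/64 · min R -47/16 => -377/128
11 of 15 · RRRBRRRRBBB · max L -377/128 · min R -47/16 => -753/256
12 of 15 · RRRBRRRRBBBR · max L -377/128 · min R -753/256 => -1507/512
13 of 15 · RRRBRRRRBBBRB · max L -1507/512 · min R -753/256 => -3013/1024
14 of 15 · RRRBRRRRBBBRBR · max L -1507/512 · min R -3013/1024 => -6027/2048
15 of 15 · RRRBRRRRBBBRBRB · max L -6027/2048 · min R -3013/1024 => -12053/4096

-12053/4096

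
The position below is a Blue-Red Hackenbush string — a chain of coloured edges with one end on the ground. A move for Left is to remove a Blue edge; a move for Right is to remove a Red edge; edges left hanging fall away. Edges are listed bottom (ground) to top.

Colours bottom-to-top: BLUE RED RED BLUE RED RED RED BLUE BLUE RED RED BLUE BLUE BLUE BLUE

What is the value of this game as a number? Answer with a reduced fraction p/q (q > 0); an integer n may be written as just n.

step 1: add BLUE to get B; options L={ 0 } R={ · } ⇒ 1
step 2: add RED to get BR; options L={ 0 } R={ 1 } ⇒ 1/2
step 3: add RED to get BRR; options L={ 0 } R={ 1/2,1 } ⇒ 1/4
step 4: add BLUE to get BRRB; options L={ 0,1/4 } R={ 1/2,1 } ⇒ 3/8
step 5: add RED to get BRRBR; options L={ 0,1/4 } R={ 3/8,1/2,1 } ⇒ 5/16
step 6: add RED to get BRRBRR; options L={ 0,1/4 } R={ 5/16,3/8,1/2,1 } ⇒ 9/32
step 7: add RED to get BRRBRRR; options L={ 0,1/4 } R={ 9/32,5/16,3/8,1/2,1 } ⇒ 17/64
step 8: add BLUE to get BRRBRRRB; options L={ 0,1/4,17/64 } R={ 9/32,5/16,3/8,1/2,1 } ⇒ 35/128
step 9: add BLUE to get BRRBRRRBB; options L={ 0,1/4,17/64,35/128 } R={ 9/32,5/16,3/8,1/2,1 } ⇒ 71/256
step 10: add RED to get BRRBRRRBBR; options L={ 0,1/4,17/64,35/128 } R={ 71/256,9/32,5/16,3/8,1/2,1 } ⇒ 141/512
step 11: add RED to get BRRBRRRBBRR; options L={ 0,1/4,17/64,35/128 } R={ 141/512,71/256,9/32,5/16,3/8,1/2,1 } ⇒ 281/1024
step 12: add BLUE to get BRRBRRRBBRRB; options L={ 0,1/4,17/64,35/128,281/1024 } R={ 141/512,71/256,9/32,5/16,3/8,1/2,1 } ⇒ 563/2048
step 13: add BLUE to get BRRBRRRBBRRBB; options L={ 0,1/4,17/64,35/128,281/1024,563/2048 } R={ 141/512,71/256,9/32,5/16,3/8,1/2,1 } ⇒ 1127/4096
step 14: add BLUE to get BRRBRRRBBRRBBB; options L={ 0,1/4,17/64,35/128,281/1024,563/2048,1127/4096 } R={ 141/512,71/256,9/32,5/16,3/8,1/2,1 } ⇒ 2255/8192
step 15: add BLUE to get BRRBRRRBBRRBBBB; options L={ 0,1/4,17/64,35/128,281/1024,563/2048,1127/4096,2255/8192 } R={ 141/512,71/256,9/32,5/16,3/8,1/2,1 } ⇒ 4511/16384

4511/16384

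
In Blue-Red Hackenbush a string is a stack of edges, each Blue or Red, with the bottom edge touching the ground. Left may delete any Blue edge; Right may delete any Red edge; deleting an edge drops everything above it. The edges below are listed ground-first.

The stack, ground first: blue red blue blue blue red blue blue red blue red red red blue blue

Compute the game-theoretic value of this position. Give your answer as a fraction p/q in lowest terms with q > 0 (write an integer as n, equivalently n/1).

Recurse on prefixes of the 15-edge string blue red blue blue blue red blue blue red blue red red red blue blue:
value(b) = { 0 | · } ⇒ 1
value(br) = { 0 | 1 } ⇒ 1/2
value(brb) = { 0; 1/2 | 1 } ⇒ 3/4
value(brbb) = { 0; 1/2; 3/4 | 1 } ⇒ 7/8
value(brbbb) = { 0; 1/2; 3/4; 7/8 | 1 } ⇒ 15/16
value(brbbbr) = { 0; 1/2; 3/4; 7/8 | 15/16; 1 } ⇒ 29/32
value(brbbbrb) = { 0; 1/2; 3/4; 7/8; 29/32 | 15/16; 1 } ⇒ 59/64
value(brbbbrbb) = { 0; 1/2; 3/4; 7/8; 29/32; 59/64 | 15/16; 1 } ⇒ 119/128
value(brbbbrbbr) = { 0; 1/2; 3/4; 7/8; 29/32; 59/64 | 119/128; 15/16; 1 } ⇒ 237/256
value(brbbbrbbrb) = { 0; 1/2; 3/4; 7/8; 29/32; 59/64; 237/256 | 119/128; 15/16; 1 } ⇒ 475/512
value(brbbbrbbrbr) = { 0; 1/2; 3/4; 7/8; 29/32; 59/64; 237/256 | 475/512; 119/128; 15/16; 1 } ⇒ 949/1024
value(brbbbrbbrbrr) = { 0; 1/2; 3/4; 7/8; 29/32; 59/64; 237/256 | 949/1024; 475/512; 119/128; 15/16; 1 } ⇒ 1897/2048
value(brbbbrbbrbrrr) = { 0; 1/2; 3/4; 7/8; 29/32; 59/64; 237/256 | 1897/2048; 949/1024; 475/512; 119/128; 15/16; 1 } ⇒ 3793/4096
value(brbbbrbbrbrrrb) = { 0; 1/2; 3/4; 7/8; 29/32; 59/64; 237/256; 3793/4096 | 1897/2048; 949/1024; 475/512; 119/128; 15/16; 1 } ⇒ 7587/8192
value(brbbbrbbrbrrrbb) = { 0; 1/2; 3/4; 7/8; 29/32; 59/64; 237/256; 3793/4096; 7587/8192 | 1897/2048; 949/1024; 475/512; 119/128; 15/16; 1 } ⇒ 15175/16384

15175/16384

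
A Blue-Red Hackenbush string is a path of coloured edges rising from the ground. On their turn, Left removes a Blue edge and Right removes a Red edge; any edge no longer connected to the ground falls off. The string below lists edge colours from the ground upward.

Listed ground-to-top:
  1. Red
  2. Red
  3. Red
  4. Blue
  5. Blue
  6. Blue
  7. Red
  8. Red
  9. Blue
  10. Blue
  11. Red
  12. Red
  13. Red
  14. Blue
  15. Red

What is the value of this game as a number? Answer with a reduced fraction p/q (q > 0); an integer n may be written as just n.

edge 1 of 15 (Red): { — | 0 } -> -1
edge 2 of 15 (Red): { — | -1,0 } -> -2
edge 3 of 15 (Red): { — | -2,-1,0 } -> -3
edge 4 of 15 (Blue): { -3 | -2,-1,0 } -> -5/2
edge 5 of 15 (Blue): { -3,-5/2 | -2,-1,0 } -> -9/4
edge 6 of 15 (Blue): { -3,-5/2,-9/4 | -2,-1,0 } -> -17/8
edge 7 of 15 (Red): { -3,-5/2,-9/4 | -17/8,-2,-1,0 } -> -35/16
edge 8 of 15 (Red): { -3,-5/2,-9/4 | -35/16,-17/8,-2,-1,0 } -> -71/32
edge 9 of 15 (Blue): { -3,-5/2,-9/4,-71/32 | -35/16,-17/8,-2,-1,0 } -> -141/64
edge 10 of 15 (Blue): { -3,-5/2,-9/4,-71/32,-141/64 | -35/16,-17/8,-2,-1,0 } -> -281/128
edge 11 of 15 (Red): { -3,-5/2,-9/4,-71/32,-141/64 | -281/128,-35/16,-17/8,-2,-1,0 } -> -563/256
edge 12 of 15 (Red): { -3,-5/2,-9/4,-71/32,-141/64 | -563/256,-281/128,-35/16,-17/8,-2,-1,0 } -> -1127/512
edge 13 of 15 (Red): { -3,-5/2,-9/4,-71/32,-141/64 | -1127/512,-563/256,-281/128,-35/16,-17/8,-2,-1,0 } -> -2255/1024
edge 14 of 15 (Blue): { -3,-5/2,-9/4,-71/32,-141/64,-2255/1024 | -1127/512,-563/256,-281/128,-35/16,-17/8,-2,-1,0 } -> -4509/2048
edge 15 of 15 (Red): { -3,-5/2,-9/4,-71/32,-141/64,-2255/1024 | -4509/2048,-1127/512,-563/256,-281/128,-35/16,-17/8,-2,-1,0 } -> -9019/4096

-9019/4096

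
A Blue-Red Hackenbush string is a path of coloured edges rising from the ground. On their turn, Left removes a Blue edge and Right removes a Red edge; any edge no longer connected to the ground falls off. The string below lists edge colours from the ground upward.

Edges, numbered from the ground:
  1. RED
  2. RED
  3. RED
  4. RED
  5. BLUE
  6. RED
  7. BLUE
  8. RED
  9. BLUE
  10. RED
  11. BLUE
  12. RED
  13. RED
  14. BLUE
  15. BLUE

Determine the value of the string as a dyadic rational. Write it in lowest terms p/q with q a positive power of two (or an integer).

edge 1 of 15 (RED): { — | 0 } so -1
edge 2 of 15 (RED): { — | -1, 0 } so -2
edge 3 of 15 (RED): { — | -2, -1, 0 } so -3
edge 4 of 15 (RED): { — | -3, -2, -1, 0 } so -4
edge 5 of 15 (BLUE): { -4 | -3, -2, -1, 0 } so -7/2
edge 6 of 15 (RED): { -4 | -7/2, -3, -2, -1, 0 } so -15/4
edge 7 of 15 (BLUE): { -4, -15/4 | -7/2, -3, -2, -1, 0 } so -29/8
edge 8 of 15 (RED): { -4, -15/4 | -29/8, -7/2, -3, -2, -1, 0 } so -59/16
edge 9 of 15 (BLUE): { -4, -15/4, -59/16 | -29/8, -7/2, -3, -2, -1, 0 } so -117/32
edge 10 of 15 (RED): { -4, -15/4, -59/16 | -117/32, -29/8, -7/2, -3, -2, -1, 0 } so -235/64
edge 11 of 15 (BLUE): { -4, -15/4, -59/16, -235/64 | -117/32, -29/8, -7/2, -3, -2, -1, 0 } so -469/128
edge 12 of 15 (RED): { -4, -15/4, -59/16, -235/64 | -469/128, -117/32, -29/8, -7/2, -3, -2, -1, 0 } so -939/256
edge 13 of 15 (RED): { -4, -15/4, -59/16, -235/64 | -939/256, -469/128, -117/32, -29/8, -7/2, -3, -2, -1, 0 } so -1879/512
edge 14 of 15 (BLUE): { -4, -15/4, -59/16, -235/64, -1879/512 | -939/256, -469/128, -117/32, -29/8, -7/2, -3, -2, -1, 0 } so -3757/1024
edge 15 of 15 (BLUE): { -4, -15/4, -59/16, -235/64, -1879/512, -3757/1024 | -939/256, -469/128, -117/32, -29/8, -7/2, -3, -2, -1, 0 } so -7513/2048

-7513/2048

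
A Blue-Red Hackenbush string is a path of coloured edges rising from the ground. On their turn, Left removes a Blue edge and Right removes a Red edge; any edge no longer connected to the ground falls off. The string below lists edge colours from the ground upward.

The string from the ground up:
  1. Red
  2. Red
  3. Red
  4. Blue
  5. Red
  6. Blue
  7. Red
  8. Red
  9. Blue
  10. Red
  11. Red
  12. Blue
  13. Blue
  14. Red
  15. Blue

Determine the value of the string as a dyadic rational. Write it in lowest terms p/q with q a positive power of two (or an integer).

-11109/4096

1 of 15 · R · max L −∞ · min R 0 — -1
2 of 15 · RR · max L −∞ · min R -1 — -2
3 of 15 · RRR · max L −∞ · min R -2 — -3
4 of 15 · RRRB · max L -3 · min R -2 — -5/2
5 of 15 · RRRBR · max L -3 · min R -5/2 — -11/4
6 of 15 · RRRBRB · max L -11/4 · min R -5/2 — -21/8
7 of 15 · RRRBRBR · max L -11/4 · min R -21/8 — -43/16
8 of 15 · RRRBRBRR · max L -11/4 · min R -43/16 — -87/32
9 of 15 · RRRBRBRRB · max L -87/32 · min R -43/16 — -173/64
10 of 15 · RRRBRBRRBR · max L -87/32 · min R -173/64 — -347/128
11 of 15 · RRRBRBRRBRR · max L -87/32 · min R -347/128 — -695/256
12 of 15 · RRRBRBRRBRRB · max L -695/256 · min R -347/128 — -1389/512
13 of 15 · RRRBRBRRBRRBB · max L -1389/512 · min R -347/128 — -2777/1024
14 of 15 · RRRBRBRRBRRBBR · max L -1389/512 · min R -2777/1024 — -5555/2048
15 of 15 · RRRBRBRRBRRBBRB · max L -5555/2048 · min R -2777/1024 — -11109/4096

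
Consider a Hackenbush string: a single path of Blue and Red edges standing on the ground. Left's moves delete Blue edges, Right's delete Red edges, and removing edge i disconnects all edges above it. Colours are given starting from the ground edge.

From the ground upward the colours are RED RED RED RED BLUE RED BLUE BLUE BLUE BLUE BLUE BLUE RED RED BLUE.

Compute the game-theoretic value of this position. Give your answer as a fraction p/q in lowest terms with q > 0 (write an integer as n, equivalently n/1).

Recurse on prefixes of the 15-edge string RED RED RED RED BLUE RED BLUE BLUE BLUE BLUE BLUE BLUE RED RED BLUE:
v(R) = { none | 0 } -> -1
v(RR) = { none | -1; 0 } -> -2
v(RRR) = { none | -2; -1; 0 } -> -3
v(RRRR) = { none | -3; -2; -1; 0 } -> -4
v(RRRRB) = { -4 | -3; -2; -1; 0 } -> -7/2
v(RRRRBR) = { -4 | -7/2; -3; -2; -1; 0 } -> -15/4
v(RRRRBRB) = { -4; -15/4 | -7/2; -3; -2; -1; 0 } -> -29/8
v(RRRRBRBB) = { -4; -15/4; -29/8 | -7/2; -3; -2; -1; 0 } -> -57/16
v(RRRRBRBBB) = { -4; -15/4; -29/8; -57/16 | -7/2; -3; -2; -1; 0 } -> -113/32
v(RRRRBRBBBB) = { -4; -15/4; -29/8; -57/16; -113/32 | -7/2; -3; -2; -1; 0 } -> -225/64
v(RRRRBRBBBBB) = { -4; -15/4; -29/8; -57/16; -113/32; -225/64 | -7/2; -3; -2; -1; 0 } -> -449/128
v(RRRRBRBBBBBB) = { -4; -15/4; -29/8; -57/16; -113/32; -225/64; -449/128 | -7/2; -3; -2; -1; 0 } -> -897/256
v(RRRRBRBBBBBBR) = { -4; -15/4; -29/8; -57/16; -113/32; -225/64; -449/128 | -897/256; -7/2; -3; -2; -1; 0 } -> -1795/512
v(RRRRBRBBBBBBRR) = { -4; -15/4; -29/8; -57/16; -113/32; -225/64; -449/128 | -1795/512; -897/256; -7/2; -3; -2; -1; 0 } -> -3591/1024
v(RRRRBRBBBBBBRRB) = { -4; -15/4; -29/8; -57/16; -113/32; -225/64; -449/128; -3591/1024 | -1795/512; -897/256; -7/2; -3; -2; -1; 0 } -> -7181/2048

-7181/2048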